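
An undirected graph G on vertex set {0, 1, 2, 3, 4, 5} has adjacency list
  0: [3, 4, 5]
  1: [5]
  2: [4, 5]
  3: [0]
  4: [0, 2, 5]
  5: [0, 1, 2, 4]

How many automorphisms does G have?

Degrees alone do not determine every vertex (e.g. 0 and 4 both have degree 3), but their neighbour-degree multisets differ: N(0) has degrees [1, 3, 4] while N(4) has degrees [2, 3, 4]. Repeating this refinement separates all vertices, so the only automorphism is the identity.

1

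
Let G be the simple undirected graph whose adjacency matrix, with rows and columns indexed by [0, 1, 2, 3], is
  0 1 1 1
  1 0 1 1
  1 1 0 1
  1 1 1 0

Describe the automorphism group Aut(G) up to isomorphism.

All 4 vertices are pairwise adjacent: G = K_4. Any permutation of the 4 vertices preserves K_4, so Aut(K_4) = S_4 of order 4! = 24.

the symmetric group on 4 letters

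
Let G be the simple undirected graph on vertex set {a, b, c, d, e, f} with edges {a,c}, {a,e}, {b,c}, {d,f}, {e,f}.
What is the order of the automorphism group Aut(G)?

2

The degree sequence is [2, 1, 2, 1, 2, 2]; the two degree-1 vertices b and d are the ends of a path, so G = P_6. The only nontrivial automorphism of a path is the end-to-end reflection, so Aut(G) ≅ Z_2.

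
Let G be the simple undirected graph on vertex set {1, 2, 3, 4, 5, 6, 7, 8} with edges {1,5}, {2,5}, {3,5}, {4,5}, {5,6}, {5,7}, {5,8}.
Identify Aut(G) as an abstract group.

Vertex 5 has degree 7 and every other vertex has degree 1, so G is the star K_{1,7} with centre 5. Any automorphism fixes the centre and permutes the 7 leaves freely, so Aut(G) ≅ S_7 of order 7! = 5040.

S_7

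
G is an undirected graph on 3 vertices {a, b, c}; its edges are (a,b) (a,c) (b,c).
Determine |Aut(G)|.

Every vertex has degree 2, so G is the complete graph K_3. Any permutation of the 3 vertices preserves K_3, so Aut(K_3) = S_3 of order 3! = 6.

6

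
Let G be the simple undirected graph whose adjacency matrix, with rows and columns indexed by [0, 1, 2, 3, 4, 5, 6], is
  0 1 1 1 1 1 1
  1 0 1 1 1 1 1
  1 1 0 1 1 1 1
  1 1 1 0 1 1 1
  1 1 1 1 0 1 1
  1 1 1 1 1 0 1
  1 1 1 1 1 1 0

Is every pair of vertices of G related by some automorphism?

Every vertex has degree 6, so G is the complete graph K_7. Every bijection on the vertex set is an automorphism of K_7; hence Aut(K_7) ≅ S_7, order 5040. This group acts transitively on the 7 vertices.

Yes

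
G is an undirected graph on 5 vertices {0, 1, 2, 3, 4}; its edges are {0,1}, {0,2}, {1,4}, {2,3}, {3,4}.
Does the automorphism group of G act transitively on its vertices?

G is 2-regular and connected on 5 vertices, i.e. the cycle C_5. C_5 has 5 rotations and 5 reflections, so Aut(C_5) ≅ D_5 of order 10. Under this action every vertex can be carried to every other, so G is vertex-transitive.

Yes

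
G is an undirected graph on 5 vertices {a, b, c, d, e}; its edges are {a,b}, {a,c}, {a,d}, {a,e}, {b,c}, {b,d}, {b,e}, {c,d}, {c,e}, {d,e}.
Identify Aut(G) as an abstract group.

the symmetric group on 5 letters

All 5 vertices are pairwise adjacent: G = K_5. Any permutation of the 5 vertices preserves K_5, so Aut(K_5) = S_5 of order 5! = 120.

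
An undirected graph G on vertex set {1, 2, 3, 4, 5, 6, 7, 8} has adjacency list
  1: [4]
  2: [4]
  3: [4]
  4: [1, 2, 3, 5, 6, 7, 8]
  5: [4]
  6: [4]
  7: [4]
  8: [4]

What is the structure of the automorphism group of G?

S_7

Vertex 4 has degree 7 and every other vertex has degree 1, so G is the star K_{1,7} with centre 4. Any automorphism fixes the centre and permutes the 7 leaves freely, so Aut(G) ≅ S_7 of order 7! = 5040.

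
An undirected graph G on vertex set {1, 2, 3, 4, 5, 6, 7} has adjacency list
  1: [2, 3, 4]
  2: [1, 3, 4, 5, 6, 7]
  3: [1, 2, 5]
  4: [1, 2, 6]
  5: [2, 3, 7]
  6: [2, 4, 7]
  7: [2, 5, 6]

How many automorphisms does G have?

12

Vertex 2 is the unique vertex of degree 6; the remaining 6 vertices each have degree 3 and induce a cycle, so G is the wheel on 7 vertices with hub 2. Every automorphism fixes the hub and acts on the rim 6-cycle, so Aut(G) ≅ Aut(C_6) = D_6 of order 12.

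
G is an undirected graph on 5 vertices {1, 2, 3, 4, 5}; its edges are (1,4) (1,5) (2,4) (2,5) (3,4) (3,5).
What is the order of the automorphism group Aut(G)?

12

The vertices split by degree into {4, 5} (degree 3) and {1, 2, 3} (degree 2); every edge runs between the two parts, so G is the complete bipartite graph K_{2,3}. The parts have unequal sizes, so no automorphism swaps them; each part is permuted independently, giving S_3 × S_2 of order 3!·2! = 12.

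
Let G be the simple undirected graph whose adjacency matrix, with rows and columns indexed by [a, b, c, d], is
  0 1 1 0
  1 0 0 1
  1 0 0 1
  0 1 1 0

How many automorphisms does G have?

G is 2-regular and bipartite on 2^2 = 4 vertices with girth 4; it is the hypercube graph Q_2. The symmetry group of the 2-cube is the hyperoctahedral group B_2 = Z_2 ≀ S_2, of order 2^2·2! = 8.

8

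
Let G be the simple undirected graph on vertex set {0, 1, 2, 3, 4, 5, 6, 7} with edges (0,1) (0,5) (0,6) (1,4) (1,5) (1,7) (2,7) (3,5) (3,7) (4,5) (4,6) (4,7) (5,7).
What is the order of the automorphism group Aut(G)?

1

Degrees alone do not determine every vertex (e.g. 1 and 4 both have degree 4), but their neighbour-degree multisets differ: N(1) has degrees [3, 4, 5, 5] while N(4) has degrees [2, 4, 5, 5]. Repeating this refinement separates all vertices, so the only automorphism is the identity.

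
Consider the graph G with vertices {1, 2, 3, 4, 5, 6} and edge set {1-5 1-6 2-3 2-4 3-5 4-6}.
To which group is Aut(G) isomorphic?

the dihedral group of order 12

Every vertex has degree 2 and the graph is connected, so G is the 6-cycle C_6. The automorphisms of the 6-cycle are exactly the symmetries of a regular 6-gon: the dihedral group D_6, |D_6| = 12.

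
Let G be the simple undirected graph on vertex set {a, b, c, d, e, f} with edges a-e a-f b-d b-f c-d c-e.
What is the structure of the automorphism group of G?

G is 2-regular and connected on 6 vertices, i.e. the cycle C_6. C_6 has 6 rotations and 6 reflections, so Aut(C_6) ≅ D_6 of order 12.

D_6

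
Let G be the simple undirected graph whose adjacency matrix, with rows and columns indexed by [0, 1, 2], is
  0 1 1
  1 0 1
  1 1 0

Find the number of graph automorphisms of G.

6

All 3 vertices are pairwise adjacent: G = K_3. Any permutation of the 3 vertices preserves K_3, so Aut(K_3) = S_3 of order 3! = 6.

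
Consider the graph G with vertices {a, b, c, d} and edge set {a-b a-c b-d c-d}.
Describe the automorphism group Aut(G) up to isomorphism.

Every vertex has degree 2 and the graph is connected, so G is the 4-cycle C_4. The automorphisms of the 4-cycle are exactly the symmetries of a regular 4-gon: the dihedral group D_4, |D_4| = 8.

the dihedral group of order 8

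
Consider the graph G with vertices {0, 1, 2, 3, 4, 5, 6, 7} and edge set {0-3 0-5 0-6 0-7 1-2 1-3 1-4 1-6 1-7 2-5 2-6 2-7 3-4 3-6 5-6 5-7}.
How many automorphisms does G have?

1

The degree sequence is [4, 5, 4, 4, 2, 4, 5, 4]. Checking the degree-preserving permutations of the vertex set shows that none except the identity preserves every edge, so Aut(G) is trivial.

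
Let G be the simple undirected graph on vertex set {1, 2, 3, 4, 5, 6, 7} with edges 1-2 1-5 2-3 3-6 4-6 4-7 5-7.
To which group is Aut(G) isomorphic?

Every vertex has degree 2 and the graph is connected, so G is the 7-cycle C_7. C_7 has 7 rotations and 7 reflections, so Aut(C_7) ≅ D_7 of order 14.

the dihedral group of order 14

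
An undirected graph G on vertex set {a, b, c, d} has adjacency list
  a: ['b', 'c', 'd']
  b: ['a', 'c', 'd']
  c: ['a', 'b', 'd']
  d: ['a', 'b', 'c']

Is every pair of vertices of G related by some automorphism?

Yes

Every vertex has degree 3, so G is the complete graph K_4. Every bijection on the vertex set is an automorphism of K_4; hence Aut(K_4) ≅ S_4, order 24. This group acts transitively on the 4 vertices.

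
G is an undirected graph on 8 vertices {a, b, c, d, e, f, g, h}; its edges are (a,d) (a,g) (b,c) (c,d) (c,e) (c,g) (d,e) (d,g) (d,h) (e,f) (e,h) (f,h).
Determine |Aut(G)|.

The degree sequence is [2, 1, 4, 5, 4, 2, 3, 3]. Checking the degree-preserving permutations of the vertex set shows that none except the identity preserves every edge, so Aut(G) is trivial.

1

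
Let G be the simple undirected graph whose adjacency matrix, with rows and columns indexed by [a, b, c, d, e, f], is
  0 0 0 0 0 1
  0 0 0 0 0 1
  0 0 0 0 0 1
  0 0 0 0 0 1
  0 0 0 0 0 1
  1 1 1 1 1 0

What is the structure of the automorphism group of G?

S_5

Vertex f has degree 5 and every other vertex has degree 1, so G is the star K_{1,5} with centre f. Any automorphism fixes the centre and permutes the 5 leaves freely, so Aut(G) ≅ S_5 of order 5! = 120.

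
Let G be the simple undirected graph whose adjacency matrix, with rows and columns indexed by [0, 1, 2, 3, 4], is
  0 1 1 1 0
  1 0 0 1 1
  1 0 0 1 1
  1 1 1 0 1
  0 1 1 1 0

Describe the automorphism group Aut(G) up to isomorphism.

D_4

Vertex 3 is the unique vertex of degree 4; the remaining 4 vertices each have degree 3 and induce a cycle, so G is the wheel on 5 vertices with hub 3. With the hub fixed, the remaining symmetry is that of the rim cycle C_4, giving the dihedral group D_4.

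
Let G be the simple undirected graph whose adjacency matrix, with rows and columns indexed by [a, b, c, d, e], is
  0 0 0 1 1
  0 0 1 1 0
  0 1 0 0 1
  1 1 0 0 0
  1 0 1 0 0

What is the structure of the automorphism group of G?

D_5

G is 2-regular and connected on 5 vertices, i.e. the cycle C_5. C_5 has 5 rotations and 5 reflections, so Aut(C_5) ≅ D_5 of order 10.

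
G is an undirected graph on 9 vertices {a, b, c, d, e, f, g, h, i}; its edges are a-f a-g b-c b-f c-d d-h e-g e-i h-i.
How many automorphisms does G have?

18

Every vertex has degree 2 and the graph is connected, so G is the 9-cycle C_9. The automorphisms of the 9-cycle are exactly the symmetries of a regular 9-gon: the dihedral group D_9, |D_9| = 18.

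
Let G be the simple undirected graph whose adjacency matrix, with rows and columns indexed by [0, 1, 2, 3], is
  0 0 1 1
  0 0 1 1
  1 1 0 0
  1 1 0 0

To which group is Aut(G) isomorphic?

Z_2^2 ⋊ S_2

G is 2-regular and bipartite on 2^2 = 4 vertices with girth 4; it is the hypercube graph Q_2. Aut(Q_2) consists of the signed permutations of the 2 coordinate axes: 2! permutations times 2^2 sign flips, so |Aut| = 2^2·2! = 8.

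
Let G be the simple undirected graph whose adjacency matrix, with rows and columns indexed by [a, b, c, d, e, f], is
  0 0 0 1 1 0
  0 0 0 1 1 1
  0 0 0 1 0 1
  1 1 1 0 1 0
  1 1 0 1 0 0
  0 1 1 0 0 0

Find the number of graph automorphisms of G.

1

The degree sequence is [2, 3, 2, 4, 3, 2]. Checking the degree-preserving permutations of the vertex set shows that none except the identity preserves every edge, so Aut(G) is trivial.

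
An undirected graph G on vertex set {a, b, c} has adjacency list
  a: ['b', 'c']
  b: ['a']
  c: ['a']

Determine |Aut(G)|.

2

The degree sequence is [2, 1, 1]; the two degree-1 vertices b and c are the ends of a path, so G = P_3. A path has exactly one nontrivial symmetry — reversal — giving Aut(G) of order 2.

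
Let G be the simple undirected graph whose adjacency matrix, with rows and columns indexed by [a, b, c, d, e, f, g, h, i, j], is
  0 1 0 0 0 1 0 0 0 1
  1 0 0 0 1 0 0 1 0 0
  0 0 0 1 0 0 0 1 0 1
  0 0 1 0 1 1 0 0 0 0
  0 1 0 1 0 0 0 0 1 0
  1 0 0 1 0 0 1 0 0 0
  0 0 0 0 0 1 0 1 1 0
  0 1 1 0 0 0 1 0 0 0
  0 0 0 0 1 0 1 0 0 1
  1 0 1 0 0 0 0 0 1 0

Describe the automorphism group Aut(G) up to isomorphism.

G is 3-regular on 10 vertices with no triangles and no 4-cycles (girth 5): this is the Petersen graph. Viewing the Petersen graph as the Kneser graph K(5,2) — vertices are 2-subsets of {1,…,5}, edges join disjoint pairs — its automorphisms are exactly the permutations of the 5-element set, so Aut ≅ S_5 of order 120.

S_5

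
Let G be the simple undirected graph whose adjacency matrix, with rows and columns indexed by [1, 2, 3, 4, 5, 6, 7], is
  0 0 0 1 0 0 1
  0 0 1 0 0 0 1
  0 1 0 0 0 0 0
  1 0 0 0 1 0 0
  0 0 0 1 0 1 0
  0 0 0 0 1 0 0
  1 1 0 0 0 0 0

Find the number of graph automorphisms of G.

The degree sequence is [2, 2, 1, 2, 2, 1, 2]; the two degree-1 vertices 3 and 6 are the ends of a path, so G = P_7. The only nontrivial automorphism of a path is the end-to-end reflection, so Aut(G) ≅ Z_2.

2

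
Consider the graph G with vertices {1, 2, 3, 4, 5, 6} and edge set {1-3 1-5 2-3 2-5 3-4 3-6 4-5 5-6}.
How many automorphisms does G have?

48

The vertices split by degree into {3, 5} (degree 4) and {1, 2, 4, 6} (degree 2); every edge runs between the two parts, so G is the complete bipartite graph K_{2,4}. Automorphisms preserve the bipartition setwise (since the parts differ in size) and act as S_2 × S_4 within it; |Aut| = 48.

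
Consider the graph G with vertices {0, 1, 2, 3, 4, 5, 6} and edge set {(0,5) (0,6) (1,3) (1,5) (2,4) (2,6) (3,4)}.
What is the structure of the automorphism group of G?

Every vertex has degree 2 and the graph is connected, so G is the 7-cycle C_7. C_7 has 7 rotations and 7 reflections, so Aut(C_7) ≅ D_7 of order 14.

the dihedral group of order 14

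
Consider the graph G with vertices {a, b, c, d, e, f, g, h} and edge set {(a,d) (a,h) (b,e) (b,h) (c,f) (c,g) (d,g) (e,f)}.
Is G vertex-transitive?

G is 2-regular and connected on 8 vertices, i.e. the cycle C_8. C_8 has 8 rotations and 8 reflections, so Aut(C_8) ≅ D_8 of order 16. Under this action every vertex can be carried to every other, so G is vertex-transitive.

Yes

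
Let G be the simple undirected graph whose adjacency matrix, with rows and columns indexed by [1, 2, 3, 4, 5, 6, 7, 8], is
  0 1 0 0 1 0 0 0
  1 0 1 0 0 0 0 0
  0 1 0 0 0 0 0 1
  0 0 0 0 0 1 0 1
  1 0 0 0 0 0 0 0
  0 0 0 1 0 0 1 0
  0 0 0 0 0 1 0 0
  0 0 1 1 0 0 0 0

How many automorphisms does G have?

2

The degree sequence is [2, 2, 2, 2, 1, 2, 1, 2]; the two degree-1 vertices 5 and 7 are the ends of a path, so G = P_8. A path has exactly one nontrivial symmetry — reversal — giving Aut(G) of order 2.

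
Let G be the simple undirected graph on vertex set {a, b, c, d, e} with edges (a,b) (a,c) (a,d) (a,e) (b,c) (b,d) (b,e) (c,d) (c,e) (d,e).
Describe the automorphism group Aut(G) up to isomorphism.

the symmetric group on 5 letters

All 5 vertices are pairwise adjacent: G = K_5. Any permutation of the 5 vertices preserves K_5, so Aut(K_5) = S_5 of order 5! = 120.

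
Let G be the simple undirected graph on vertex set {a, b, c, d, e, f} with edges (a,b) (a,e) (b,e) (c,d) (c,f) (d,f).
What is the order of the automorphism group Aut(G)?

G has two connected components, {a, b, e} and {c, d, f}; each is 2-regular, so G = C_3 ⊔ C_3. With two isomorphic components, Aut(G) = Aut(C_3) ≀ S_2 = (D_3 × D_3) ⋊ Z_2: permute each cycle by D_3, then optionally swap the two cycles. Order 2·(2·3)² = 72.

72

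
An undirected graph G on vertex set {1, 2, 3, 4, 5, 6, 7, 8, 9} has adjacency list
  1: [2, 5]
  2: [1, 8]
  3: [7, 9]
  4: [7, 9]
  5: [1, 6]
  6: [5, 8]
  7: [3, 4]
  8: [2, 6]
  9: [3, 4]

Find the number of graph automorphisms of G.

80

G has two connected components, {1, 2, 5, 6, 8} and {3, 4, 7, 9}; each is 2-regular, so G = C_5 ⊔ C_4. The components are non-isomorphic (different sizes), so Aut(G) = Aut(C_4) × Aut(C_5) = D_4 × D_5 of order 8·10 = 80.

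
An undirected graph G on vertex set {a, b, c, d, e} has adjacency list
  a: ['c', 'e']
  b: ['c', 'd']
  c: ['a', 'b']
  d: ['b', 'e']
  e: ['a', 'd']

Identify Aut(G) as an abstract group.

G is 2-regular and connected on 5 vertices, i.e. the cycle C_5. The automorphisms of the 5-cycle are exactly the symmetries of a regular 5-gon: the dihedral group D_5, |D_5| = 10.

the dihedral group of order 10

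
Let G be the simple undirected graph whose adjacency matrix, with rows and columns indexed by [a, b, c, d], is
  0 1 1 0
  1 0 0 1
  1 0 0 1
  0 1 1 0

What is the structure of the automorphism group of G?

G is 2-regular and bipartite on 2^2 = 4 vertices with girth 4; it is the hypercube graph Q_2. Aut(Q_2) consists of the signed permutations of the 2 coordinate axes: 2! permutations times 2^2 sign flips, so |Aut| = 2^2·2! = 8.

D_4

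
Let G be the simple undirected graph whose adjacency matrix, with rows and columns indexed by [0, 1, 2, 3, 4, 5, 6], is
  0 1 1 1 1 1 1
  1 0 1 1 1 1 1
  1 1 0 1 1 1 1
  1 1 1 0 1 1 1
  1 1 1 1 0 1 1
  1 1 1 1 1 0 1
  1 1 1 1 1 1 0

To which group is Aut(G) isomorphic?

Every vertex has degree 6, so G is the complete graph K_7. Any permutation of the 7 vertices preserves K_7, so Aut(K_7) = S_7 of order 7! = 5040.

the symmetric group on 7 letters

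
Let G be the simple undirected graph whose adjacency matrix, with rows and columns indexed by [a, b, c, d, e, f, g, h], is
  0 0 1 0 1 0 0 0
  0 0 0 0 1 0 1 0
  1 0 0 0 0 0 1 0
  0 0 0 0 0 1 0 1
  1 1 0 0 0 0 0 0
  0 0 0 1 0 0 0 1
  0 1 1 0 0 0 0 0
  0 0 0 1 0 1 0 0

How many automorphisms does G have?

60

G has two connected components, {a, b, c, e, g} and {d, f, h}; each is 2-regular, so G = C_5 ⊔ C_3. No automorphism exchanges components of different sizes, hence Aut(G) is the direct product D_5 × D_3, order 60.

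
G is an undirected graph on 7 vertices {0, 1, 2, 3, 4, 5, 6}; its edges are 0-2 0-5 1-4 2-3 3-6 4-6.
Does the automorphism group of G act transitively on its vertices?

Automorphisms preserve degree, but G has vertices of degree 1 and vertices of degree 2; no automorphism maps one to the other, so G is not vertex-transitive.

No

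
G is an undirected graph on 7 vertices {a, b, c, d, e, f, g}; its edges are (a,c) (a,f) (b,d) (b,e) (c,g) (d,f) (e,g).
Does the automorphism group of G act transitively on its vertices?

Yes

G is 2-regular and connected on 7 vertices, i.e. the cycle C_7. The automorphisms of the 7-cycle are exactly the symmetries of a regular 7-gon: the dihedral group D_7, |D_7| = 14. Under this action every vertex can be carried to every other, so G is vertex-transitive.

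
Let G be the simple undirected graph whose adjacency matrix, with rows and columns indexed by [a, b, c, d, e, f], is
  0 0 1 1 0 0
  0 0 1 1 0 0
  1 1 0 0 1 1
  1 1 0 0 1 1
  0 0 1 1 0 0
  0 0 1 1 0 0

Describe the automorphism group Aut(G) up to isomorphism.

The vertices split by degree into {c, d} (degree 4) and {a, b, e, f} (degree 2); every edge runs between the two parts, so G is the complete bipartite graph K_{2,4}. Automorphisms preserve the bipartition setwise (since the parts differ in size) and act as S_2 × S_4 within it; |Aut| = 48.

S_2 × S_4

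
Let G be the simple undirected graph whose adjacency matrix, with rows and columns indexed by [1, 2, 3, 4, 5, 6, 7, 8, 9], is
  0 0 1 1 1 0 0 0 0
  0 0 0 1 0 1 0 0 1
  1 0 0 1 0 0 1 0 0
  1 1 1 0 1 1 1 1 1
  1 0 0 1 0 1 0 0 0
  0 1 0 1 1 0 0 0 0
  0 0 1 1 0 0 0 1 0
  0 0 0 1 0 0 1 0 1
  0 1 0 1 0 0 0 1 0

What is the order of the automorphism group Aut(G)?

Vertex 4 is the unique vertex of degree 8; the remaining 8 vertices each have degree 3 and induce a cycle, so G is the wheel on 9 vertices with hub 4. With the hub fixed, the remaining symmetry is that of the rim cycle C_8, giving the dihedral group D_8.

16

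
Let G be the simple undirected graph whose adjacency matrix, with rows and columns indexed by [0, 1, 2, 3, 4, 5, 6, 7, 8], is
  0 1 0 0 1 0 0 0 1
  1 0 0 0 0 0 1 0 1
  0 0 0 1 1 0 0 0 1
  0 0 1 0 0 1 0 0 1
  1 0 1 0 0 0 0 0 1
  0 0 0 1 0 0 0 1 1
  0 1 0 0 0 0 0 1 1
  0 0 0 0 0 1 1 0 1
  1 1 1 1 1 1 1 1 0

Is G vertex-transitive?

Vertex 8 is the only vertex of degree 8, so every automorphism fixes it; G is not vertex-transitive.

No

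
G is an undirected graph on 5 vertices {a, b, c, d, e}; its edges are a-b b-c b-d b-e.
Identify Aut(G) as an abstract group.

S_4

Vertex b has degree 4 and every other vertex has degree 1, so G is the star K_{1,4} with centre b. Any automorphism fixes the centre and permutes the 4 leaves freely, so Aut(G) ≅ S_4 of order 4! = 24.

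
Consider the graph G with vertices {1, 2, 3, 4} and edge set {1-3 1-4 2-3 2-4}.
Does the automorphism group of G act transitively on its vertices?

Every vertex has degree 2 and the graph is connected, so G is the 4-cycle C_4. C_4 has 4 rotations and 4 reflections, so Aut(C_4) ≅ D_4 of order 8. Under this action every vertex can be carried to every other, so G is vertex-transitive.

Yes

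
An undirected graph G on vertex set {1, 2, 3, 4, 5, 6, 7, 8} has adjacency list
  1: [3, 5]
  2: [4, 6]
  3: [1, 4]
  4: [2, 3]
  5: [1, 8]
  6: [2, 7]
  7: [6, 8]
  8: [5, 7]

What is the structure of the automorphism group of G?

Every vertex has degree 2 and the graph is connected, so G is the 8-cycle C_8. C_8 has 8 rotations and 8 reflections, so Aut(C_8) ≅ D_8 of order 16.

the dihedral group of order 16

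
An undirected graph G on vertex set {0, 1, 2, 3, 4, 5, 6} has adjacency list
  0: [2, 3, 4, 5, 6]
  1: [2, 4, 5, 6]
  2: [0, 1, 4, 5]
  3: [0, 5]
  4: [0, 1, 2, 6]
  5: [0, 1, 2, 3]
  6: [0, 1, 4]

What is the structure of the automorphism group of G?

the trivial group

Degrees alone do not determine every vertex (e.g. 1 and 2 both have degree 4), but their neighbour-degree multisets differ: N(1) has degrees [3, 4, 4, 4] while N(2) has degrees [4, 4, 4, 5]. Repeating this refinement separates all vertices, so the only automorphism is the identity.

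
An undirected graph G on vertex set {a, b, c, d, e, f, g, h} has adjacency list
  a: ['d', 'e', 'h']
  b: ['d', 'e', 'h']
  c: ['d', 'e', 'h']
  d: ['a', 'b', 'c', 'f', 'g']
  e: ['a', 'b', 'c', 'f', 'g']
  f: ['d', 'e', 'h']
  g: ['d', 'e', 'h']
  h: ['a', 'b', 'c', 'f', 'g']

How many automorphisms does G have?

720

The vertices split by degree into {d, e, h} (degree 5) and {a, b, c, f, g} (degree 3); every edge runs between the two parts, so G is the complete bipartite graph K_{3,5}. The parts have unequal sizes, so no automorphism swaps them; each part is permuted independently, giving S_5 × S_3 of order 5!·3! = 720.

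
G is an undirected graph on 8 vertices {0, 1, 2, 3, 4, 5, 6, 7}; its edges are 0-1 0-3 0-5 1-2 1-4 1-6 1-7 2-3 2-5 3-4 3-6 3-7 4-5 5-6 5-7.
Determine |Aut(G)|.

720

The vertices split by degree into {1, 3, 5} (degree 5) and {0, 2, 4, 6, 7} (degree 3); every edge runs between the two parts, so G is the complete bipartite graph K_{3,5}. Automorphisms preserve the bipartition setwise (since the parts differ in size) and act as S_3 × S_5 within it; |Aut| = 720.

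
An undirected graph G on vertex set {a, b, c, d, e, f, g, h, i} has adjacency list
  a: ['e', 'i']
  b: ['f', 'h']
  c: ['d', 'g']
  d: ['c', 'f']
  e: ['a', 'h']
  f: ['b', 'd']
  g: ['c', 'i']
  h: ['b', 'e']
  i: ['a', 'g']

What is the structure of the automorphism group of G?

Every vertex has degree 2 and the graph is connected, so G is the 9-cycle C_9. C_9 has 9 rotations and 9 reflections, so Aut(C_9) ≅ D_9 of order 18.

the dihedral group of order 18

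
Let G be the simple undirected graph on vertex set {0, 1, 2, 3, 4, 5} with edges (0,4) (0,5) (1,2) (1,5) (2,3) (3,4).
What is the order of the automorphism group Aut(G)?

12

G is 2-regular and connected on 6 vertices, i.e. the cycle C_6. C_6 has 6 rotations and 6 reflections, so Aut(C_6) ≅ D_6 of order 12.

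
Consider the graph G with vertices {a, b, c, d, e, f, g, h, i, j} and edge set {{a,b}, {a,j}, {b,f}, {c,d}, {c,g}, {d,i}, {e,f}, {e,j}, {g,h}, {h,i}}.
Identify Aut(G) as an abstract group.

G has two connected components, {a, b, e, f, j} and {c, d, g, h, i}; each is 2-regular, so G = C_5 ⊔ C_5. With two isomorphic components, Aut(G) = Aut(C_5) ≀ S_2 = (D_5 × D_5) ⋊ Z_2: permute each cycle by D_5, then optionally swap the two cycles. Order 2·(2·5)² = 200.

D_5 ≀ Z_2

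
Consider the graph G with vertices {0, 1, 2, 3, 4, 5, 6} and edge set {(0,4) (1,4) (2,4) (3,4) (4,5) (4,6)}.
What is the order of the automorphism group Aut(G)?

Vertex 4 has degree 6 and every other vertex has degree 1, so G is the star K_{1,6} with centre 4. Any automorphism fixes the centre and permutes the 6 leaves freely, so Aut(G) ≅ S_6 of order 6! = 720.

720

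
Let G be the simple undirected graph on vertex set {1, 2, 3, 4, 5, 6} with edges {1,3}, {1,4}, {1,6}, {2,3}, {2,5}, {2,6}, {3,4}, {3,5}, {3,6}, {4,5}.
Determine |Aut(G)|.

10

Vertex 3 is the unique vertex of degree 5; the remaining 5 vertices each have degree 3 and induce a cycle, so G is the wheel on 6 vertices with hub 3. Every automorphism fixes the hub and acts on the rim 5-cycle, so Aut(G) ≅ Aut(C_5) = D_5 of order 10.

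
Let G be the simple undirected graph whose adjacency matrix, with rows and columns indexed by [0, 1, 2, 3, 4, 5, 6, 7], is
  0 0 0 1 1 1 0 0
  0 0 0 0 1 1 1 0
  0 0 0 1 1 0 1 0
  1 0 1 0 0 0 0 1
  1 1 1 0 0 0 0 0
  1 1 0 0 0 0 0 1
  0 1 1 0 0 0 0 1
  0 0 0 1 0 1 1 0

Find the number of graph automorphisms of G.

48

G is 3-regular and bipartite on 2^3 = 8 vertices with girth 4; it is the hypercube graph Q_3. The symmetry group of the 3-cube is the hyperoctahedral group B_3 = Z_2 ≀ S_3, of order 2^3·3! = 48.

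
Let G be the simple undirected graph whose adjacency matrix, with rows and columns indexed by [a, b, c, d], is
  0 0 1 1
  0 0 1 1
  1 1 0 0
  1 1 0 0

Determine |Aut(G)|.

8

G is 2-regular and bipartite on 2^2 = 4 vertices with girth 4; it is the hypercube graph Q_2. The symmetry group of the 2-cube is the hyperoctahedral group B_2 = Z_2 ≀ S_2, of order 2^2·2! = 8.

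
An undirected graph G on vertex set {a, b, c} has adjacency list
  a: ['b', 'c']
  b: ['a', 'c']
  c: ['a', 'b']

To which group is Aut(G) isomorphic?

the symmetric group on 3 letters

Every vertex has degree 2, so G is the complete graph K_3. Every bijection on the vertex set is an automorphism of K_3; hence Aut(K_3) ≅ S_3, order 6.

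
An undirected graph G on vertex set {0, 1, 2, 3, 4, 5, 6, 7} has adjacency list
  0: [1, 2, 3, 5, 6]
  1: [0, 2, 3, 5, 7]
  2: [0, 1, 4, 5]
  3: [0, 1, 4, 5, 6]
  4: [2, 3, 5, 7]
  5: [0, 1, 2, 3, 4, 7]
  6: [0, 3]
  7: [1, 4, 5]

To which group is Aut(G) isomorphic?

the trivial group

The degree sequence is [5, 5, 4, 5, 4, 6, 2, 3]. Checking the degree-preserving permutations of the vertex set shows that none except the identity preserves every edge, so Aut(G) is trivial.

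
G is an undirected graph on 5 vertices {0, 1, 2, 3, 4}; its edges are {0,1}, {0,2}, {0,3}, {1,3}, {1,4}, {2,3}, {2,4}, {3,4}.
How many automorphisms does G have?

Vertex 3 is the unique vertex of degree 4; the remaining 4 vertices each have degree 3 and induce a cycle, so G is the wheel on 5 vertices with hub 3. Every automorphism fixes the hub and acts on the rim 4-cycle, so Aut(G) ≅ Aut(C_4) = D_4 of order 8.

8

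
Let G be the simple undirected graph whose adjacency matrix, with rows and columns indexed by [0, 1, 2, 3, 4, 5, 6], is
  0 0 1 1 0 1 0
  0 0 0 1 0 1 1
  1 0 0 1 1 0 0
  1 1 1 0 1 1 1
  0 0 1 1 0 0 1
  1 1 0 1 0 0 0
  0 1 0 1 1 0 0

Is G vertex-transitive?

Vertex 3 is the only vertex of degree 6, so every automorphism fixes it; G is not vertex-transitive.

No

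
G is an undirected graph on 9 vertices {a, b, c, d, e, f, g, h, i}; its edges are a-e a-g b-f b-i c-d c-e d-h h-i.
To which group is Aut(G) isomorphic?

Z_2

The degree sequence is [2, 2, 2, 2, 2, 1, 1, 2, 2]; the two degree-1 vertices f and g are the ends of a path, so G = P_9. A path has exactly one nontrivial symmetry — reversal — giving Aut(G) of order 2.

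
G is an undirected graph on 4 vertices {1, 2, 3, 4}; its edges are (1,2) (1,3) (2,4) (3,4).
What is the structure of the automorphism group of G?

D_4

G is 2-regular and bipartite on 2^2 = 4 vertices with girth 4; it is the hypercube graph Q_2. The symmetry group of the 2-cube is the hyperoctahedral group B_2 = Z_2 ≀ S_2, of order 2^2·2! = 8.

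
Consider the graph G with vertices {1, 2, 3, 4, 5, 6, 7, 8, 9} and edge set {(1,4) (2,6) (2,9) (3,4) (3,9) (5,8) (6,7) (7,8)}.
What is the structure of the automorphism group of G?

Z_2

The degree sequence is [1, 2, 2, 2, 1, 2, 2, 2, 2]; the two degree-1 vertices 1 and 5 are the ends of a path, so G = P_9. The only nontrivial automorphism of a path is the end-to-end reflection, so Aut(G) ≅ Z_2.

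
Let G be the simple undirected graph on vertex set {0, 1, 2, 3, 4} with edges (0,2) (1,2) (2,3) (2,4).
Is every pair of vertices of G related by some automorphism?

Vertex 2 is the only vertex of degree 4, so every automorphism fixes it; G is not vertex-transitive.

No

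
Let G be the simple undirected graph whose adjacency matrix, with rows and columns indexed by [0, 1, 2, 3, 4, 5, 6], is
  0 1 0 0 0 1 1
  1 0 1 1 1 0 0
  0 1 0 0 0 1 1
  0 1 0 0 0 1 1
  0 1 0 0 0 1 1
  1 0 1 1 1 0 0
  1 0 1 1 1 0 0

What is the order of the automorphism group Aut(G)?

The vertices split by degree into {1, 5, 6} (degree 4) and {0, 2, 3, 4} (degree 3); every edge runs between the two parts, so G is the complete bipartite graph K_{3,4}. The parts have unequal sizes, so no automorphism swaps them; each part is permuted independently, giving S_4 × S_3 of order 4!·3! = 144.

144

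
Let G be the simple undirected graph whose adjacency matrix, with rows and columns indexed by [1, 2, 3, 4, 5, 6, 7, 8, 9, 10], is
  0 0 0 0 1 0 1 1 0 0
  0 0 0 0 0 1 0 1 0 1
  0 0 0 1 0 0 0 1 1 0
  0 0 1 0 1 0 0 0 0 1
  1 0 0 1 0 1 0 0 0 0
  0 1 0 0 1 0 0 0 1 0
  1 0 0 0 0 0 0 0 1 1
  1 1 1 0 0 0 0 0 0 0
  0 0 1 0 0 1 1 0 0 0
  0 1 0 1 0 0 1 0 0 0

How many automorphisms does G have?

G is 3-regular on 10 vertices with no triangles and no 4-cycles (girth 5): this is the Petersen graph. Viewing the Petersen graph as the Kneser graph K(5,2) — vertices are 2-subsets of {1,…,5}, edges join disjoint pairs — its automorphisms are exactly the permutations of the 5-element set, so Aut ≅ S_5 of order 120.

120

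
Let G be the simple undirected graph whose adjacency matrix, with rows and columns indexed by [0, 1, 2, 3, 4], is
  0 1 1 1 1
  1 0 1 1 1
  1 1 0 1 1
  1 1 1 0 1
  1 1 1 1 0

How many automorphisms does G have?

120

All 5 vertices are pairwise adjacent: G = K_5. Every bijection on the vertex set is an automorphism of K_5; hence Aut(K_5) ≅ S_5, order 120.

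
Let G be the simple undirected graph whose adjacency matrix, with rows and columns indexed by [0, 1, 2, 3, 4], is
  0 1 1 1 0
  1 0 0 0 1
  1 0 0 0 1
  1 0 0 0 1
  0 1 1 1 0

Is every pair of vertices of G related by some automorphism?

Automorphisms preserve degree, but G has vertices of degree 2 and vertices of degree 3; no automorphism maps one to the other, so G is not vertex-transitive.

No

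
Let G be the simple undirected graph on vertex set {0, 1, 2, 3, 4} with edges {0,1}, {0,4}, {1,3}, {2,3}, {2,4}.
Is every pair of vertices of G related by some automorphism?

Yes

G is 2-regular and connected on 5 vertices, i.e. the cycle C_5. The automorphisms of the 5-cycle are exactly the symmetries of a regular 5-gon: the dihedral group D_5, |D_5| = 10. This group acts transitively on the 5 vertices.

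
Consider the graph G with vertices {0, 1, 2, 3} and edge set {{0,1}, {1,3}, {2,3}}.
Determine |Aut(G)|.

2

The degree sequence is [1, 2, 1, 2]; the two degree-1 vertices 0 and 2 are the ends of a path, so G = P_4. A path has exactly one nontrivial symmetry — reversal — giving Aut(G) of order 2.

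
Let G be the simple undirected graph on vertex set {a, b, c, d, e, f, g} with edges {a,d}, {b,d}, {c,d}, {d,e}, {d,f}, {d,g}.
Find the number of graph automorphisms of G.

Vertex d has degree 6 and every other vertex has degree 1, so G is the star K_{1,6} with centre d. Any automorphism fixes the centre and permutes the 6 leaves freely, so Aut(G) ≅ S_6 of order 6! = 720.

720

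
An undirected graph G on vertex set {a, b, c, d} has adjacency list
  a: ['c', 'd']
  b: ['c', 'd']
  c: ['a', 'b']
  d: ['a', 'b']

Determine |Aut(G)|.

G is 2-regular and bipartite on 2^2 = 4 vertices with girth 4; it is the hypercube graph Q_2. Aut(Q_2) consists of the signed permutations of the 2 coordinate axes: 2! permutations times 2^2 sign flips, so |Aut| = 2^2·2! = 8.

8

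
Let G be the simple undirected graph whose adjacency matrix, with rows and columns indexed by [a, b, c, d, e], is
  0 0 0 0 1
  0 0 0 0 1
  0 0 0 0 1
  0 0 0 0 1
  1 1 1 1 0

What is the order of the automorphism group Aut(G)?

24

Vertex e has degree 4 and every other vertex has degree 1, so G is the star K_{1,4} with centre e. Any automorphism fixes the centre and permutes the 4 leaves freely, so Aut(G) ≅ S_4 of order 4! = 24.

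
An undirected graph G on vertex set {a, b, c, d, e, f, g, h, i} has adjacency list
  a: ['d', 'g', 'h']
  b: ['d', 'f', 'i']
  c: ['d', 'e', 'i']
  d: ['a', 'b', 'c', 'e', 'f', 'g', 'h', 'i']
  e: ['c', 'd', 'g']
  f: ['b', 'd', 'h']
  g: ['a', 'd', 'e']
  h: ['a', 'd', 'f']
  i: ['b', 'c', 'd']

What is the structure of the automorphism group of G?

Vertex d is the unique vertex of degree 8; the remaining 8 vertices each have degree 3 and induce a cycle, so G is the wheel on 9 vertices with hub d. With the hub fixed, the remaining symmetry is that of the rim cycle C_8, giving the dihedral group D_8.

D_8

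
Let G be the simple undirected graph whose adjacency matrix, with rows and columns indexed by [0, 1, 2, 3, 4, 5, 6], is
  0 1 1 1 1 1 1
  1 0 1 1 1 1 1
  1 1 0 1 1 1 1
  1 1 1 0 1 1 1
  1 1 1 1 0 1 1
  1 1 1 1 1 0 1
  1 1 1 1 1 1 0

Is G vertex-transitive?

Yes

Every vertex has degree 6, so G is the complete graph K_7. Any permutation of the 7 vertices preserves K_7, so Aut(K_7) = S_7 of order 7! = 5040. Under this action every vertex can be carried to every other, so G is vertex-transitive.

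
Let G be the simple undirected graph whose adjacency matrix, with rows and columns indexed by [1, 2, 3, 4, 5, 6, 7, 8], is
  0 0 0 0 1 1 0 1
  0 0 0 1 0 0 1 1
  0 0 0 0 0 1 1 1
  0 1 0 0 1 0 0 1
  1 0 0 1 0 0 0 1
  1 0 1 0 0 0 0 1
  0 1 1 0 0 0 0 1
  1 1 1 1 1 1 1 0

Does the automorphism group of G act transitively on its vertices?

Vertex 8 is the only vertex of degree 7, so every automorphism fixes it; G is not vertex-transitive.

No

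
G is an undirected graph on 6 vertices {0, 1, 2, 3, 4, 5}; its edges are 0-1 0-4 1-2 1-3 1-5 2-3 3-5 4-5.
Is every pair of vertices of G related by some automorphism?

Vertex 1 is the only vertex of degree 4, so every automorphism fixes it; G is not vertex-transitive.

No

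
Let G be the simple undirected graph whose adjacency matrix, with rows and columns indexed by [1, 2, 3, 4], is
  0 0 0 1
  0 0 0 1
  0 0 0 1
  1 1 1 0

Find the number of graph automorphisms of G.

6

Vertex 4 has degree 3 and every other vertex has degree 1, so G is the star K_{1,3} with centre 4. Any automorphism fixes the centre and permutes the 3 leaves freely, so Aut(G) ≅ S_3 of order 3! = 6.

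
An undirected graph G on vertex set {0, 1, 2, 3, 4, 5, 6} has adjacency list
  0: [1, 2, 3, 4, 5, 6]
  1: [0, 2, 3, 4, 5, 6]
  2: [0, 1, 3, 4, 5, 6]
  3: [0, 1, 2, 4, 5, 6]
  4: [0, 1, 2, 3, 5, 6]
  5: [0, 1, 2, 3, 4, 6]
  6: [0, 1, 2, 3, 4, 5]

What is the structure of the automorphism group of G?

All 7 vertices are pairwise adjacent: G = K_7. Every bijection on the vertex set is an automorphism of K_7; hence Aut(K_7) ≅ S_7, order 5040.

S_7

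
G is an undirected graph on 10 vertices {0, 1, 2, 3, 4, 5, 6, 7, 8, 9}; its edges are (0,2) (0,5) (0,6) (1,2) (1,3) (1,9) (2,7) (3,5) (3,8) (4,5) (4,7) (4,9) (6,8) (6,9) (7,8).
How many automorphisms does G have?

120

G is 3-regular on 10 vertices with no triangles and no 4-cycles (girth 5): this is the Petersen graph. It is a classical fact that the Petersen graph has automorphism group S_5 (order 120), arising from its description as the Kneser graph K(5,2).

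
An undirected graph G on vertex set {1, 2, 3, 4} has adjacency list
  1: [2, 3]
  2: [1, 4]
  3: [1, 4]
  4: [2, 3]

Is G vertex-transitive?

Yes

G is 2-regular and connected on 4 vertices, i.e. the cycle C_4. C_4 has 4 rotations and 4 reflections, so Aut(C_4) ≅ D_4 of order 8. This group acts transitively on the 4 vertices.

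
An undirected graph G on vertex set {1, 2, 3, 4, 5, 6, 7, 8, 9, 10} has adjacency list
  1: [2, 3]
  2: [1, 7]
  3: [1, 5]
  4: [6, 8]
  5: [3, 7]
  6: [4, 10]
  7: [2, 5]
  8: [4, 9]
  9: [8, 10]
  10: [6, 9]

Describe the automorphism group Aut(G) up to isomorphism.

G has two connected components, {1, 2, 3, 5, 7} and {4, 6, 8, 9, 10}; each is 2-regular, so G = C_5 ⊔ C_5. Aut of a disjoint union of two copies of C_5 is the wreath product D_5 ≀ Z_2, of order 2·10² = 200.

(D_5 × D_5) ⋊ Z_2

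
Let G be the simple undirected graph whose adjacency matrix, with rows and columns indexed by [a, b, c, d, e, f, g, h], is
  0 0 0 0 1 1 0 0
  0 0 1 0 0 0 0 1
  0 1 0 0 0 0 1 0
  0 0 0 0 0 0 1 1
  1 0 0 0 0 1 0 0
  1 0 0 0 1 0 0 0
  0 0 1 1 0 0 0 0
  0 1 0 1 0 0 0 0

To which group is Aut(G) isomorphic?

G has two connected components, {b, c, d, g, h} and {a, e, f}; each is 2-regular, so G = C_5 ⊔ C_3. The components are non-isomorphic (different sizes), so Aut(G) = Aut(C_5) × Aut(C_3) = D_5 × D_3 of order 10·6 = 60.

D_5 × D_3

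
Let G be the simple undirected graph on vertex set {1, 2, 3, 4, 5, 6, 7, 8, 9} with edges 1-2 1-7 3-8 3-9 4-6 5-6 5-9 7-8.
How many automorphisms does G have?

The degree sequence is [2, 1, 2, 1, 2, 2, 2, 2, 2]; the two degree-1 vertices 2 and 4 are the ends of a path, so G = P_9. The only nontrivial automorphism of a path is the end-to-end reflection, so Aut(G) ≅ Z_2.

2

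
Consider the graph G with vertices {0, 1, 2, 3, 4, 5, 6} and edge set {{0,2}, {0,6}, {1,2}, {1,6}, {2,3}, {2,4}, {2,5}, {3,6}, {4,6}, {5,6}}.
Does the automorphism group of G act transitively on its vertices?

Automorphisms preserve degree, but G has vertices of degree 2 and vertices of degree 5; no automorphism maps one to the other, so G is not vertex-transitive.

No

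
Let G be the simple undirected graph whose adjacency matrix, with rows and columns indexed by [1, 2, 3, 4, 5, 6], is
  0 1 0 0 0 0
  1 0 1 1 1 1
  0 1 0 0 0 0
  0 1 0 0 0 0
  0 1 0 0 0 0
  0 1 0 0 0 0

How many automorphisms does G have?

120

Vertex 2 has degree 5 and every other vertex has degree 1, so G is the star K_{1,5} with centre 2. The 5 leaves are pairwise interchangeable while the centre is fixed, giving Aut(G) = S_5.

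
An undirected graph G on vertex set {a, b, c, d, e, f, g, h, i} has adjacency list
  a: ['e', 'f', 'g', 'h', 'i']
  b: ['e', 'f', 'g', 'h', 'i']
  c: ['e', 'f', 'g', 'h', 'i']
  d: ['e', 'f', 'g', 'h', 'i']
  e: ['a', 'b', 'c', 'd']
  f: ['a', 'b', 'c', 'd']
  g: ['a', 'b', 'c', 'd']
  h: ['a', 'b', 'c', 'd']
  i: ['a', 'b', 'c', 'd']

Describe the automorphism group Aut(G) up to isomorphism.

S_4 × S_5

The vertices split by degree into {a, b, c, d} (degree 5) and {e, f, g, h, i} (degree 4); every edge runs between the two parts, so G is the complete bipartite graph K_{4,5}. Automorphisms preserve the bipartition setwise (since the parts differ in size) and act as S_4 × S_5 within it; |Aut| = 2880.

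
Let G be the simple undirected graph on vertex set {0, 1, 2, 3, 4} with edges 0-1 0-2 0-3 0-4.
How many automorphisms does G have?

Vertex 0 has degree 4 and every other vertex has degree 1, so G is the star K_{1,4} with centre 0. The 4 leaves are pairwise interchangeable while the centre is fixed, giving Aut(G) = S_4.

24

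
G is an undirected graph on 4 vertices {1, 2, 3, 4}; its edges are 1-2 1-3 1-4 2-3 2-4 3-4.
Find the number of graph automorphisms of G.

Every vertex has degree 3, so G is the complete graph K_4. Every bijection on the vertex set is an automorphism of K_4; hence Aut(K_4) ≅ S_4, order 24.

24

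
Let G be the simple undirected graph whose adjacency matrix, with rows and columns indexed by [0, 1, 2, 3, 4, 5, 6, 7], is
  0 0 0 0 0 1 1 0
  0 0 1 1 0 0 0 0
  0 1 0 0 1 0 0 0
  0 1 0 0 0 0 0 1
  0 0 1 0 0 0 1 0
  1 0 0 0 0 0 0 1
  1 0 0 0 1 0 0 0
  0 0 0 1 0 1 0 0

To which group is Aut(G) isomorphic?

D_8

Every vertex has degree 2 and the graph is connected, so G is the 8-cycle C_8. The automorphisms of the 8-cycle are exactly the symmetries of a regular 8-gon: the dihedral group D_8, |D_8| = 16.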